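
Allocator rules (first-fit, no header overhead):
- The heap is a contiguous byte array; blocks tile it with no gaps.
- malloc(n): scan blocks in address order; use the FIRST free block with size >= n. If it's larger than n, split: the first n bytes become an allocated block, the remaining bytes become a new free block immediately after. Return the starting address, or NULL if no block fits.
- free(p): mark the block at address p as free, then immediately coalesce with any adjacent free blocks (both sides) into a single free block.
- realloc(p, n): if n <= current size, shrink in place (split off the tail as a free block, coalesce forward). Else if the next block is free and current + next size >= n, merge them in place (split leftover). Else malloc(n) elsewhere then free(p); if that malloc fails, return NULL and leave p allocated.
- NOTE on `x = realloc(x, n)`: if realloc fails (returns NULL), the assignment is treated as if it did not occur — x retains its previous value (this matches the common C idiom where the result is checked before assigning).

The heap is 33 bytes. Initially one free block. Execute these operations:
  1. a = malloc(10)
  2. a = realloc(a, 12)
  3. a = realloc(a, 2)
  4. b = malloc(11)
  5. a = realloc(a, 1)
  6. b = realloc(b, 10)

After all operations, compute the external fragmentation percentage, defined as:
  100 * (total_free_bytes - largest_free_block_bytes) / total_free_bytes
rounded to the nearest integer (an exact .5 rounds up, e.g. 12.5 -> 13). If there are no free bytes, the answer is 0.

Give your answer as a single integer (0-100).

Op 1: a = malloc(10) -> a = 0; heap: [0-9 ALLOC][10-32 FREE]
Op 2: a = realloc(a, 12) -> a = 0; heap: [0-11 ALLOC][12-32 FREE]
Op 3: a = realloc(a, 2) -> a = 0; heap: [0-1 ALLOC][2-32 FREE]
Op 4: b = malloc(11) -> b = 2; heap: [0-1 ALLOC][2-12 ALLOC][13-32 FREE]
Op 5: a = realloc(a, 1) -> a = 0; heap: [0-0 ALLOC][1-1 FREE][2-12 ALLOC][13-32 FREE]
Op 6: b = realloc(b, 10) -> b = 2; heap: [0-0 ALLOC][1-1 FREE][2-11 ALLOC][12-32 FREE]
Free blocks: [1 21] total_free=22 largest=21 -> 100*(22-21)/22 = 100/22 ≈ 4.545 -> rounds to 5

Answer: 5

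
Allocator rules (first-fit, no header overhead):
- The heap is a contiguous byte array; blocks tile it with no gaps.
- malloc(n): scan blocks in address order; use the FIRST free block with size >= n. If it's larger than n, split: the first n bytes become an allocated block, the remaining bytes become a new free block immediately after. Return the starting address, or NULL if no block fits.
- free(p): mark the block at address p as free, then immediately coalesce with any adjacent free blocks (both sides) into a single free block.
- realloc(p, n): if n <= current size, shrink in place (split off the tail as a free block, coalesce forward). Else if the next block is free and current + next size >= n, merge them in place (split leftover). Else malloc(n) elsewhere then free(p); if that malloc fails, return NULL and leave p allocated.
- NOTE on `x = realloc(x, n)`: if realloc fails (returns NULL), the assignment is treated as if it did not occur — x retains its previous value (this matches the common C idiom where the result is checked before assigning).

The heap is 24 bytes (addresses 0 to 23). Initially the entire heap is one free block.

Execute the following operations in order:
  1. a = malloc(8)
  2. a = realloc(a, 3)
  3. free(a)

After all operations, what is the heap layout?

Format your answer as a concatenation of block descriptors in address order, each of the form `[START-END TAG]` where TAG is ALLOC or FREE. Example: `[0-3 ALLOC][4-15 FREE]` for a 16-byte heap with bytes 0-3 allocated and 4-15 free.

Op 1: a = malloc(8) -> a = 0; heap: [0-7 ALLOC][8-23 FREE]
Op 2: a = realloc(a, 3) -> a = 0; heap: [0-2 ALLOC][3-23 FREE]
Op 3: free(a) -> (freed a); heap: [0-23 FREE]

Answer: [0-23 FREE]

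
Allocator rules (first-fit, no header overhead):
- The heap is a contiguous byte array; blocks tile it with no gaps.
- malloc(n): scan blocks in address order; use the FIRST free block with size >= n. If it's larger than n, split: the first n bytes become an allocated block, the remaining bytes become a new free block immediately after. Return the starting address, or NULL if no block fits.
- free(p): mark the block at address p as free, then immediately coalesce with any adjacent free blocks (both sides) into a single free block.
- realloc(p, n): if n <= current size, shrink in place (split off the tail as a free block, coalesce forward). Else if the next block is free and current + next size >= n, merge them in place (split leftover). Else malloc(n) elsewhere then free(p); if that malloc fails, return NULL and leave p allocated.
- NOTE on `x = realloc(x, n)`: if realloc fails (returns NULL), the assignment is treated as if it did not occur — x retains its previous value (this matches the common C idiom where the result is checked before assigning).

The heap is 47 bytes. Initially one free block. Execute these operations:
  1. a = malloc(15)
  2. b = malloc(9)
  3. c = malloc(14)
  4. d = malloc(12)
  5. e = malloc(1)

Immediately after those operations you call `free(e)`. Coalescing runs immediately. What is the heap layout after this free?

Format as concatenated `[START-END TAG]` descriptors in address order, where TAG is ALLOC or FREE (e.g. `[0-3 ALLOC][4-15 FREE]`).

Answer: [0-14 ALLOC][15-23 ALLOC][24-37 ALLOC][38-46 FREE]

Derivation:
Op 1: a = malloc(15) -> a = 0; heap: [0-14 ALLOC][15-46 FREE]
Op 2: b = malloc(9) -> b = 15; heap: [0-14 ALLOC][15-23 ALLOC][24-46 FREE]
Op 3: c = malloc(14) -> c = 24; heap: [0-14 ALLOC][15-23 ALLOC][24-37 ALLOC][38-46 FREE]
Op 4: d = malloc(12) -> d = NULL; heap: [0-14 ALLOC][15-23 ALLOC][24-37 ALLOC][38-46 FREE]
Op 5: e = malloc(1) -> e = 38; heap: [0-14 ALLOC][15-23 ALLOC][24-37 ALLOC][38-38 ALLOC][39-46 FREE]
free(e): e = 38 -> block [38-38 ALLOC]; mark free, coalesce with adjacent free neighbors -> [0-14 ALLOC][15-23 ALLOC][24-37 ALLOC][38-46 FREE]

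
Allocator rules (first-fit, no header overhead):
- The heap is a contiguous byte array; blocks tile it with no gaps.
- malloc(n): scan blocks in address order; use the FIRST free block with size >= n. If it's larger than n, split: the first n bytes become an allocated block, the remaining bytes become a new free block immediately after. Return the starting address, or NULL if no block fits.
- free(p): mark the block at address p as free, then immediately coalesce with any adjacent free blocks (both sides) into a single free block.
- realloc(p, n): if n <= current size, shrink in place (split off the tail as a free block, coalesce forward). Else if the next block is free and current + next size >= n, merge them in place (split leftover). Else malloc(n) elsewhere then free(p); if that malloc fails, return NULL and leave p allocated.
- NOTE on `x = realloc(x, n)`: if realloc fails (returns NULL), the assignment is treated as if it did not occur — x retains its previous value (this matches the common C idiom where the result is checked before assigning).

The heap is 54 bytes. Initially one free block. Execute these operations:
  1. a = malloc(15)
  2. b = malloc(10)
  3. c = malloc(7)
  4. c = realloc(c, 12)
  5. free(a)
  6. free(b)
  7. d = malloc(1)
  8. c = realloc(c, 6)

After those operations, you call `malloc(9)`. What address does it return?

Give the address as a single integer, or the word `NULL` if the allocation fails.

Answer: 1

Derivation:
Op 1: a = malloc(15) -> a = 0; heap: [0-14 ALLOC][15-53 FREE]
Op 2: b = malloc(10) -> b = 15; heap: [0-14 ALLOC][15-24 ALLOC][25-53 FREE]
Op 3: c = malloc(7) -> c = 25; heap: [0-14 ALLOC][15-24 ALLOC][25-31 ALLOC][32-53 FREE]
Op 4: c = realloc(c, 12) -> c = 25; heap: [0-14 ALLOC][15-24 ALLOC][25-36 ALLOC][37-53 FREE]
Op 5: free(a) -> (freed a); heap: [0-14 FREE][15-24 ALLOC][25-36 ALLOC][37-53 FREE]
Op 6: free(b) -> (freed b); heap: [0-24 FREE][25-36 ALLOC][37-53 FREE]
Op 7: d = malloc(1) -> d = 0; heap: [0-0 ALLOC][1-24 FREE][25-36 ALLOC][37-53 FREE]
Op 8: c = realloc(c, 6) -> c = 25; heap: [0-0 ALLOC][1-24 FREE][25-30 ALLOC][31-53 FREE]
malloc(9): first-fit scan over [0-0 ALLOC][1-24 FREE][25-30 ALLOC][31-53 FREE] -> 1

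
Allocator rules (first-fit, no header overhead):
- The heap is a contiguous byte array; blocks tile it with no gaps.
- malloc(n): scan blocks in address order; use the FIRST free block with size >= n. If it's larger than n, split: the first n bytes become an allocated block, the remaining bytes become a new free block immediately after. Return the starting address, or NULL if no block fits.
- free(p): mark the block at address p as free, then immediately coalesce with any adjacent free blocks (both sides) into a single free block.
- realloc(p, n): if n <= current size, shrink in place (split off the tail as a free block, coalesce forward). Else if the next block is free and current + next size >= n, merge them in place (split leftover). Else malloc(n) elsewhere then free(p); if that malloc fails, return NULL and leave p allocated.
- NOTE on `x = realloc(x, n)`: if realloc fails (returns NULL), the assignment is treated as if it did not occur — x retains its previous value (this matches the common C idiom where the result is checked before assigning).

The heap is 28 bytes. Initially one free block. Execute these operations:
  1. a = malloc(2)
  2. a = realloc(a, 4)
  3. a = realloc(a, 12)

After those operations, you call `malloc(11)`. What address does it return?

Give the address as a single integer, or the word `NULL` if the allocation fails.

Answer: 12

Derivation:
Op 1: a = malloc(2) -> a = 0; heap: [0-1 ALLOC][2-27 FREE]
Op 2: a = realloc(a, 4) -> a = 0; heap: [0-3 ALLOC][4-27 FREE]
Op 3: a = realloc(a, 12) -> a = 0; heap: [0-11 ALLOC][12-27 FREE]
malloc(11): first-fit scan over [0-11 ALLOC][12-27 FREE] -> 12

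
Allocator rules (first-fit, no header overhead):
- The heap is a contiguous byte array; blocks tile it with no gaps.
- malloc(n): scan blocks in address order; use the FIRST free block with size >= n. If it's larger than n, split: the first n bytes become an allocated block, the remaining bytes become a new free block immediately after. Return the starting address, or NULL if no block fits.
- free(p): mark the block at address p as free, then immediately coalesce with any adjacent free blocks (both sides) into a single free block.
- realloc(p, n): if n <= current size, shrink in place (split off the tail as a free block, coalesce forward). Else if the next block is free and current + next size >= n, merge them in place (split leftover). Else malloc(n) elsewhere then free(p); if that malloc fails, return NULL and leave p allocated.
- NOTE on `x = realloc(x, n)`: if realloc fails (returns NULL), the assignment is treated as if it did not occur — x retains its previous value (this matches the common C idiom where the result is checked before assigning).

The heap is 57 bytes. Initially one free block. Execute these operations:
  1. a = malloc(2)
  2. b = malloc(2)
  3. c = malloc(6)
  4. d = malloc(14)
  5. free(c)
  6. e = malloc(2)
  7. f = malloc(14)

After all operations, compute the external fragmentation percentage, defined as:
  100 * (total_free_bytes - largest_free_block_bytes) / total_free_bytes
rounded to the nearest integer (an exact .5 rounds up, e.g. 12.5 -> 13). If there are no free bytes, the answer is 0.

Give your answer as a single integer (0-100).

Op 1: a = malloc(2) -> a = 0; heap: [0-1 ALLOC][2-56 FREE]
Op 2: b = malloc(2) -> b = 2; heap: [0-1 ALLOC][2-3 ALLOC][4-56 FREE]
Op 3: c = malloc(6) -> c = 4; heap: [0-1 ALLOC][2-3 ALLOC][4-9 ALLOC][10-56 FREE]
Op 4: d = malloc(14) -> d = 10; heap: [0-1 ALLOC][2-3 ALLOC][4-9 ALLOC][10-23 ALLOC][24-56 FREE]
Op 5: free(c) -> (freed c); heap: [0-1 ALLOC][2-3 ALLOC][4-9 FREE][10-23 ALLOC][24-56 FREE]
Op 6: e = malloc(2) -> e = 4; heap: [0-1 ALLOC][2-3 ALLOC][4-5 ALLOC][6-9 FREE][10-23 ALLOC][24-56 FREE]
Op 7: f = malloc(14) -> f = 24; heap: [0-1 ALLOC][2-3 ALLOC][4-5 ALLOC][6-9 FREE][10-23 ALLOC][24-37 ALLOC][38-56 FREE]
Free blocks: [4 19] total_free=23 largest=19 -> 100*(23-19)/23 = 400/23 ≈ 17.391 -> rounds to 17

Answer: 17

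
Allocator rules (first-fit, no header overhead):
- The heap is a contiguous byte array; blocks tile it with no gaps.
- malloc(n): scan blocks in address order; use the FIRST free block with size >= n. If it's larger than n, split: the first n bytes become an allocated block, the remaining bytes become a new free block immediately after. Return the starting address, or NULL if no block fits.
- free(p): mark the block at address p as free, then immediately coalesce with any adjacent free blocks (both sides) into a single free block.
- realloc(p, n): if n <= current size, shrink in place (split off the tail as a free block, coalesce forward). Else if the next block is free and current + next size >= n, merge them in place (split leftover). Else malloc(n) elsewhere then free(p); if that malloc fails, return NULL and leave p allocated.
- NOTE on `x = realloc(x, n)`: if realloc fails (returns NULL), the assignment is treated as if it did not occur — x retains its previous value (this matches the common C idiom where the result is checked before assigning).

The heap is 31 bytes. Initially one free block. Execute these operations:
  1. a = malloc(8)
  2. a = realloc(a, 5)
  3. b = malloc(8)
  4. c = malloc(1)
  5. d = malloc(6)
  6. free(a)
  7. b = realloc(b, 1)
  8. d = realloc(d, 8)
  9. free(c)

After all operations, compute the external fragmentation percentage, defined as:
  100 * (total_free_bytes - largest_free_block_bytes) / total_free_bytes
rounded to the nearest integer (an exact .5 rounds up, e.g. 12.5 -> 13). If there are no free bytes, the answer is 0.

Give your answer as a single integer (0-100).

Answer: 59

Derivation:
Op 1: a = malloc(8) -> a = 0; heap: [0-7 ALLOC][8-30 FREE]
Op 2: a = realloc(a, 5) -> a = 0; heap: [0-4 ALLOC][5-30 FREE]
Op 3: b = malloc(8) -> b = 5; heap: [0-4 ALLOC][5-12 ALLOC][13-30 FREE]
Op 4: c = malloc(1) -> c = 13; heap: [0-4 ALLOC][5-12 ALLOC][13-13 ALLOC][14-30 FREE]
Op 5: d = malloc(6) -> d = 14; heap: [0-4 ALLOC][5-12 ALLOC][13-13 ALLOC][14-19 ALLOC][20-30 FREE]
Op 6: free(a) -> (freed a); heap: [0-4 FREE][5-12 ALLOC][13-13 ALLOC][14-19 ALLOC][20-30 FREE]
Op 7: b = realloc(b, 1) -> b = 5; heap: [0-4 FREE][5-5 ALLOC][6-12 FREE][13-13 ALLOC][14-19 ALLOC][20-30 FREE]
Op 8: d = realloc(d, 8) -> d = 14; heap: [0-4 FREE][5-5 ALLOC][6-12 FREE][13-13 ALLOC][14-21 ALLOC][22-30 FREE]
Op 9: free(c) -> (freed c); heap: [0-4 FREE][5-5 ALLOC][6-13 FREE][14-21 ALLOC][22-30 FREE]
Free blocks: [5 8 9] total_free=22 largest=9 -> 100*(22-9)/22 = 1300/22 ≈ 59.091 -> rounds to 59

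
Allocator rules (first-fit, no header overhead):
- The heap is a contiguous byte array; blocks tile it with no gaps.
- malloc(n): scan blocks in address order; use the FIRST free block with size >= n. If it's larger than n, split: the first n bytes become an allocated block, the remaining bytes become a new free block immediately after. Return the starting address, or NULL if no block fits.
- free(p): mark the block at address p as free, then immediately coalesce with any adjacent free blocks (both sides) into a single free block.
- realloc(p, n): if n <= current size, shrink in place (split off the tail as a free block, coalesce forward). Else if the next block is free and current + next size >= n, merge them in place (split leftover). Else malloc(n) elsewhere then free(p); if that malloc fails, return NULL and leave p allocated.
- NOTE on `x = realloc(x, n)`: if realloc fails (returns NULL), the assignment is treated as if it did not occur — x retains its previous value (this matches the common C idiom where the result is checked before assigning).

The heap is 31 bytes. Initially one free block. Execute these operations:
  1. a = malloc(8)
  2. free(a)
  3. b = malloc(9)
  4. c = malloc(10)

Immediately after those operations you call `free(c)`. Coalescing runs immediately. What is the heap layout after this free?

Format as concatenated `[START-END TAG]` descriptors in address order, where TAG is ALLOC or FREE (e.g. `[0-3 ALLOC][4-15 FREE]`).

Op 1: a = malloc(8) -> a = 0; heap: [0-7 ALLOC][8-30 FREE]
Op 2: free(a) -> (freed a); heap: [0-30 FREE]
Op 3: b = malloc(9) -> b = 0; heap: [0-8 ALLOC][9-30 FREE]
Op 4: c = malloc(10) -> c = 9; heap: [0-8 ALLOC][9-18 ALLOC][19-30 FREE]
free(c): c = 9 -> block [9-18 ALLOC]; mark free, coalesce with adjacent free neighbors -> [0-8 ALLOC][9-30 FREE]

Answer: [0-8 ALLOC][9-30 FREE]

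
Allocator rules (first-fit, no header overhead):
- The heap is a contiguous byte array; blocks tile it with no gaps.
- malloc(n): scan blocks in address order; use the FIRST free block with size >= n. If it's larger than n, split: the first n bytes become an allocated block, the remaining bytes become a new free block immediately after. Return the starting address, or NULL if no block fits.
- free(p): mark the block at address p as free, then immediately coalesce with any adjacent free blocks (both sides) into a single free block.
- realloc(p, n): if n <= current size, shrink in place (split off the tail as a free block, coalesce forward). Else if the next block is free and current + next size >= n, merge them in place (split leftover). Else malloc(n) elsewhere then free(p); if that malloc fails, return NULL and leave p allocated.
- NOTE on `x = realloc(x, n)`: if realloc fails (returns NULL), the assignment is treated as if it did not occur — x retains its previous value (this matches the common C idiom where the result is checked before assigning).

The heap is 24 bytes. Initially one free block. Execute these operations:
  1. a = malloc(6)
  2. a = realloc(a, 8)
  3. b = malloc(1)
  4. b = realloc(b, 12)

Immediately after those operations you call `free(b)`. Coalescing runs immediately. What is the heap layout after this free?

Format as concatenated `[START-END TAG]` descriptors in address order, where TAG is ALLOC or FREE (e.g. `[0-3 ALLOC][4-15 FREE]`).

Op 1: a = malloc(6) -> a = 0; heap: [0-5 ALLOC][6-23 FREE]
Op 2: a = realloc(a, 8) -> a = 0; heap: [0-7 ALLOC][8-23 FREE]
Op 3: b = malloc(1) -> b = 8; heap: [0-7 ALLOC][8-8 ALLOC][9-23 FREE]
Op 4: b = realloc(b, 12) -> b = 8; heap: [0-7 ALLOC][8-19 ALLOC][20-23 FREE]
free(b): b = 8 -> block [8-19 ALLOC]; mark free, coalesce with adjacent free neighbors -> [0-7 ALLOC][8-23 FREE]

Answer: [0-7 ALLOC][8-23 FREE]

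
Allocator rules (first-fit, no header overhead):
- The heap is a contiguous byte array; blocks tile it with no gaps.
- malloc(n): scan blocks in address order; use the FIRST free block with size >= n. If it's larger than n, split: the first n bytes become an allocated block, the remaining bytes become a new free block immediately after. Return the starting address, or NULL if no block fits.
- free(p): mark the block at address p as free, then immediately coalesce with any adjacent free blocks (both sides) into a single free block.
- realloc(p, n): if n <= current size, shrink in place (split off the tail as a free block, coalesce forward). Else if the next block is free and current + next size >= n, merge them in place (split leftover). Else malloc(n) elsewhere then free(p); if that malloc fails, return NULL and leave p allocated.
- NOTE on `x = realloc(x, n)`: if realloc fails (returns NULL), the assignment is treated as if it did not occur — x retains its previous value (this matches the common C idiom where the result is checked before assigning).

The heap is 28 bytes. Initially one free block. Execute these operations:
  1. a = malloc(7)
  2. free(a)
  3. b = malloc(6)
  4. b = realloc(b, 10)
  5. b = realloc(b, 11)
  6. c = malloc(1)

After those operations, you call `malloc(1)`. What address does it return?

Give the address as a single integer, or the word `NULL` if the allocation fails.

Op 1: a = malloc(7) -> a = 0; heap: [0-6 ALLOC][7-27 FREE]
Op 2: free(a) -> (freed a); heap: [0-27 FREE]
Op 3: b = malloc(6) -> b = 0; heap: [0-5 ALLOC][6-27 FREE]
Op 4: b = realloc(b, 10) -> b = 0; heap: [0-9 ALLOC][10-27 FREE]
Op 5: b = realloc(b, 11) -> b = 0; heap: [0-10 ALLOC][11-27 FREE]
Op 6: c = malloc(1) -> c = 11; heap: [0-10 ALLOC][11-11 ALLOC][12-27 FREE]
malloc(1): first-fit scan over [0-10 ALLOC][11-11 ALLOC][12-27 FREE] -> 12

Answer: 12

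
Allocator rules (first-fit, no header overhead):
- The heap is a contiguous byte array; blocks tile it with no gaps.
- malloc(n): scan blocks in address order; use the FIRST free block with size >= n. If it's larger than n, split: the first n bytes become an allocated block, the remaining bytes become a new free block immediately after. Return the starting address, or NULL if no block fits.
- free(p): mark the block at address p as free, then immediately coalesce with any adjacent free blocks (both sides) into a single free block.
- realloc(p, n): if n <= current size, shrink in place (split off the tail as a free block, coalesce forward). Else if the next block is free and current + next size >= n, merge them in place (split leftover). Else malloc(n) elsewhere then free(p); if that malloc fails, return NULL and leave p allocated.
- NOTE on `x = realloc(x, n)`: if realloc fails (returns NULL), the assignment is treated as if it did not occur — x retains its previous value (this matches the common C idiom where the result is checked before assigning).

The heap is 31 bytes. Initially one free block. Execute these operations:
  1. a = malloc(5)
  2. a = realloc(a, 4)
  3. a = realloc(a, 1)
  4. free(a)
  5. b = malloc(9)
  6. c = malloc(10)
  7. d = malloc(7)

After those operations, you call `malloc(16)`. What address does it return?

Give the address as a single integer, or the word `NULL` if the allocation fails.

Op 1: a = malloc(5) -> a = 0; heap: [0-4 ALLOC][5-30 FREE]
Op 2: a = realloc(a, 4) -> a = 0; heap: [0-3 ALLOC][4-30 FREE]
Op 3: a = realloc(a, 1) -> a = 0; heap: [0-0 ALLOC][1-30 FREE]
Op 4: free(a) -> (freed a); heap: [0-30 FREE]
Op 5: b = malloc(9) -> b = 0; heap: [0-8 ALLOC][9-30 FREE]
Op 6: c = malloc(10) -> c = 9; heap: [0-8 ALLOC][9-18 ALLOC][19-30 FREE]
Op 7: d = malloc(7) -> d = 19; heap: [0-8 ALLOC][9-18 ALLOC][19-25 ALLOC][26-30 FREE]
malloc(16): first-fit scan over [0-8 ALLOC][9-18 ALLOC][19-25 ALLOC][26-30 FREE] -> NULL

Answer: NULL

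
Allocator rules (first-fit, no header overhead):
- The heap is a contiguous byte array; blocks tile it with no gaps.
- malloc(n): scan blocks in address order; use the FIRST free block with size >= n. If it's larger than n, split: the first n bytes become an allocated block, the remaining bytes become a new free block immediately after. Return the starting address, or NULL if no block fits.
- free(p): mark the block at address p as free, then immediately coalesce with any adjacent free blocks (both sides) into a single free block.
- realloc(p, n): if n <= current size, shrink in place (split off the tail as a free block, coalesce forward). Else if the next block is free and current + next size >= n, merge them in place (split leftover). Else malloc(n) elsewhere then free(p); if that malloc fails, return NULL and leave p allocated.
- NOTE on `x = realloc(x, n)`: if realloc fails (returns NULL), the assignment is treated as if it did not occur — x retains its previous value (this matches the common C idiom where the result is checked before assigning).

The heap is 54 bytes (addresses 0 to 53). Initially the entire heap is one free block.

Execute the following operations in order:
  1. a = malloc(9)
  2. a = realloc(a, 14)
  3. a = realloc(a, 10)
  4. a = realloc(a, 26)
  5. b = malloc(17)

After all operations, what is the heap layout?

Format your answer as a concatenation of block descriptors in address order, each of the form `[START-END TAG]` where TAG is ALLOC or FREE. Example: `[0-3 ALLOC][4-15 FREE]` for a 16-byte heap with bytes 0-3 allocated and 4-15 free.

Op 1: a = malloc(9) -> a = 0; heap: [0-8 ALLOC][9-53 FREE]
Op 2: a = realloc(a, 14) -> a = 0; heap: [0-13 ALLOC][14-53 FREE]
Op 3: a = realloc(a, 10) -> a = 0; heap: [0-9 ALLOC][10-53 FREE]
Op 4: a = realloc(a, 26) -> a = 0; heap: [0-25 ALLOC][26-53 FREE]
Op 5: b = malloc(17) -> b = 26; heap: [0-25 ALLOC][26-42 ALLOC][43-53 FREE]

Answer: [0-25 ALLOC][26-42 ALLOC][43-53 FREE]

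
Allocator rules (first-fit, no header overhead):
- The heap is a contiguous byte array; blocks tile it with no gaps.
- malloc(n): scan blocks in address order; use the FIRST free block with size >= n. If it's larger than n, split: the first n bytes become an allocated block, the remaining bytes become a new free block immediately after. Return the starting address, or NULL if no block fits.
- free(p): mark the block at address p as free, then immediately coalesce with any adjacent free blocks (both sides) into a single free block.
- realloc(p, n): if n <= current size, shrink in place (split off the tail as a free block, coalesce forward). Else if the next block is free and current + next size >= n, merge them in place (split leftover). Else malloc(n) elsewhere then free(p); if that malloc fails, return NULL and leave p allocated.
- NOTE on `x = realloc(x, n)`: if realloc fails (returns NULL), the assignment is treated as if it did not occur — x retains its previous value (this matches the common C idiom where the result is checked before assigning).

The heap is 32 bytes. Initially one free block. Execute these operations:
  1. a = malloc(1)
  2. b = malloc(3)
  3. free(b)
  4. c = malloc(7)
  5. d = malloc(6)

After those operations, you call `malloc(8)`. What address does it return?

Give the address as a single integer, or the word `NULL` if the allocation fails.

Op 1: a = malloc(1) -> a = 0; heap: [0-0 ALLOC][1-31 FREE]
Op 2: b = malloc(3) -> b = 1; heap: [0-0 ALLOC][1-3 ALLOC][4-31 FREE]
Op 3: free(b) -> (freed b); heap: [0-0 ALLOC][1-31 FREE]
Op 4: c = malloc(7) -> c = 1; heap: [0-0 ALLOC][1-7 ALLOC][8-31 FREE]
Op 5: d = malloc(6) -> d = 8; heap: [0-0 ALLOC][1-7 ALLOC][8-13 ALLOC][14-31 FREE]
malloc(8): first-fit scan over [0-0 ALLOC][1-7 ALLOC][8-13 ALLOC][14-31 FREE] -> 14

Answer: 14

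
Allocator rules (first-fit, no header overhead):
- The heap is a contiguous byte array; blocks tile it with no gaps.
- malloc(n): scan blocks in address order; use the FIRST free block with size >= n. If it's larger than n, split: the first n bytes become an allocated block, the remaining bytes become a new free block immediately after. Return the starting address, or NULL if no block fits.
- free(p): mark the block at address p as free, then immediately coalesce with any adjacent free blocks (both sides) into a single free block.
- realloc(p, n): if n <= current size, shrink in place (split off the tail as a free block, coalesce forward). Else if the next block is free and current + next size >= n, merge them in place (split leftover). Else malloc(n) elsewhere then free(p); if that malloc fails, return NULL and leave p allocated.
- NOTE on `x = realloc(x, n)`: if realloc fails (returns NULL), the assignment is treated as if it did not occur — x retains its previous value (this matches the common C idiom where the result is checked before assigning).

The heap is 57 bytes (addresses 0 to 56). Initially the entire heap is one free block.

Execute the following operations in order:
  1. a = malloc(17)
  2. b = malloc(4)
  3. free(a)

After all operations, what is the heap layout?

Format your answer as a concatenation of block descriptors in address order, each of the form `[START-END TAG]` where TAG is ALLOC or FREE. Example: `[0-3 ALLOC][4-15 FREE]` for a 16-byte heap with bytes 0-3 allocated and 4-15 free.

Answer: [0-16 FREE][17-20 ALLOC][21-56 FREE]

Derivation:
Op 1: a = malloc(17) -> a = 0; heap: [0-16 ALLOC][17-56 FREE]
Op 2: b = malloc(4) -> b = 17; heap: [0-16 ALLOC][17-20 ALLOC][21-56 FREE]
Op 3: free(a) -> (freed a); heap: [0-16 FREE][17-20 ALLOC][21-56 FREE]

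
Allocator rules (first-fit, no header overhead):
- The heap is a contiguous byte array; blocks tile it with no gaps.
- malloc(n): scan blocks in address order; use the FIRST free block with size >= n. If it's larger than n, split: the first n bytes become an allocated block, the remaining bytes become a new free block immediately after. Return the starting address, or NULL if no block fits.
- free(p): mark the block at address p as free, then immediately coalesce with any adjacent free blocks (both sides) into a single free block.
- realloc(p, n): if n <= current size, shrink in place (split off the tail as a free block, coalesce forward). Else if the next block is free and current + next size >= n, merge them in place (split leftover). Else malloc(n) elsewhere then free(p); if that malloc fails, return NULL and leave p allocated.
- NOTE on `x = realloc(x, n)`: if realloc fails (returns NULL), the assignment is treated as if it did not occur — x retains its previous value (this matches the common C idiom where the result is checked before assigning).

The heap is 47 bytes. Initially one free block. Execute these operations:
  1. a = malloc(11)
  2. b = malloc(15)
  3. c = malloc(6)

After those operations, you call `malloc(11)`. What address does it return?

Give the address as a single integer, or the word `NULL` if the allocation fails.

Answer: 32

Derivation:
Op 1: a = malloc(11) -> a = 0; heap: [0-10 ALLOC][11-46 FREE]
Op 2: b = malloc(15) -> b = 11; heap: [0-10 ALLOC][11-25 ALLOC][26-46 FREE]
Op 3: c = malloc(6) -> c = 26; heap: [0-10 ALLOC][11-25 ALLOC][26-31 ALLOC][32-46 FREE]
malloc(11): first-fit scan over [0-10 ALLOC][11-25 ALLOC][26-31 ALLOC][32-46 FREE] -> 32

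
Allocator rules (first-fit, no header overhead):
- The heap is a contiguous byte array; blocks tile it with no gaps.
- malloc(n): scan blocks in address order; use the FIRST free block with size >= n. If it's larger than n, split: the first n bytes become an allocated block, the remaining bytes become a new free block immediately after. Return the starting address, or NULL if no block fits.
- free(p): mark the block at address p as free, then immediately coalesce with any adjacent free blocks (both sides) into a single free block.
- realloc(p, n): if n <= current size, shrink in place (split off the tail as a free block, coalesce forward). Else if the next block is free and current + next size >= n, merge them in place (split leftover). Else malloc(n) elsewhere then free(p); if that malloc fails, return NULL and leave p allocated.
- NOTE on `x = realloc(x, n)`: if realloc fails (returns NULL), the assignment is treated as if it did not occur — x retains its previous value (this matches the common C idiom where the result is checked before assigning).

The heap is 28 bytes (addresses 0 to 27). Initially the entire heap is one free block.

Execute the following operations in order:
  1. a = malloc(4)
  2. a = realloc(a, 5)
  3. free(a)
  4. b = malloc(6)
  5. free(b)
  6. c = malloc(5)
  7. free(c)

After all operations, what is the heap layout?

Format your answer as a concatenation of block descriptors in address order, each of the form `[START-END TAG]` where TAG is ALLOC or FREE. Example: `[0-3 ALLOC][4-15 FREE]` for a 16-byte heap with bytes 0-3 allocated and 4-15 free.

Op 1: a = malloc(4) -> a = 0; heap: [0-3 ALLOC][4-27 FREE]
Op 2: a = realloc(a, 5) -> a = 0; heap: [0-4 ALLOC][5-27 FREE]
Op 3: free(a) -> (freed a); heap: [0-27 FREE]
Op 4: b = malloc(6) -> b = 0; heap: [0-5 ALLOC][6-27 FREE]
Op 5: free(b) -> (freed b); heap: [0-27 FREE]
Op 6: c = malloc(5) -> c = 0; heap: [0-4 ALLOC][5-27 FREE]
Op 7: free(c) -> (freed c); heap: [0-27 FREE]

Answer: [0-27 FREE]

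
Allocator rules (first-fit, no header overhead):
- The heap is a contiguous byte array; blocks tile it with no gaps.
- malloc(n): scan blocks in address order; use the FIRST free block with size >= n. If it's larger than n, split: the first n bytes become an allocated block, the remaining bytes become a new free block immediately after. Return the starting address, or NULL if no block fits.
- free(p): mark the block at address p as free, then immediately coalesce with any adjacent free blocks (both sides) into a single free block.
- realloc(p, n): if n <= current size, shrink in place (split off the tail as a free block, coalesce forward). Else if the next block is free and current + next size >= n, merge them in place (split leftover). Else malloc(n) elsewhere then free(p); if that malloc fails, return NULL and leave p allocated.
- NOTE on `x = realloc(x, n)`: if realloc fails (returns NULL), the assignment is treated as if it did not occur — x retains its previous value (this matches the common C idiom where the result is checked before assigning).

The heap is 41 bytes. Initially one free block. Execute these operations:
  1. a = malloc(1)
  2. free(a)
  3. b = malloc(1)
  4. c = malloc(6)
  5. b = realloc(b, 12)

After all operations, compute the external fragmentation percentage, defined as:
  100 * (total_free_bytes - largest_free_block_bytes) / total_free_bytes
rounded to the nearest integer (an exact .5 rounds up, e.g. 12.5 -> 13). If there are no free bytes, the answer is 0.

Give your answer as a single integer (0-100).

Answer: 4

Derivation:
Op 1: a = malloc(1) -> a = 0; heap: [0-0 ALLOC][1-40 FREE]
Op 2: free(a) -> (freed a); heap: [0-40 FREE]
Op 3: b = malloc(1) -> b = 0; heap: [0-0 ALLOC][1-40 FREE]
Op 4: c = malloc(6) -> c = 1; heap: [0-0 ALLOC][1-6 ALLOC][7-40 FREE]
Op 5: b = realloc(b, 12) -> b = 7; heap: [0-0 FREE][1-6 ALLOC][7-18 ALLOC][19-40 FREE]
Free blocks: [1 22] total_free=23 largest=22 -> 100*(23-22)/23 = 100/23 ≈ 4.348 -> rounds to 4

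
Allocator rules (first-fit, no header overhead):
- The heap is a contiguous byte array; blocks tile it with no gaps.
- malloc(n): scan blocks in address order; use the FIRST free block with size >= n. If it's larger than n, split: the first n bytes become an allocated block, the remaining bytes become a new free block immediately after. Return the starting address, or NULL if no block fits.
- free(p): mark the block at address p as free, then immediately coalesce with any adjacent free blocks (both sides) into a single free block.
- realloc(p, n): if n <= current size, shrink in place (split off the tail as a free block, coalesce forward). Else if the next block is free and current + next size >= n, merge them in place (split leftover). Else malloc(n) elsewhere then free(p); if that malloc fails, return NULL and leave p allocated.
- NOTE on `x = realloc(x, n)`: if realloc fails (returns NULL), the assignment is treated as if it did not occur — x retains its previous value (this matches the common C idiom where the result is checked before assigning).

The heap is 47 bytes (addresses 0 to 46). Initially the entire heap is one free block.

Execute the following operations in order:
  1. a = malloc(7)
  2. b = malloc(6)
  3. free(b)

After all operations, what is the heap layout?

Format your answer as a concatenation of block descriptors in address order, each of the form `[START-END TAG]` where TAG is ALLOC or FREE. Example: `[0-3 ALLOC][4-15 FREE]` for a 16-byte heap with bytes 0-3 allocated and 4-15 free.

Op 1: a = malloc(7) -> a = 0; heap: [0-6 ALLOC][7-46 FREE]
Op 2: b = malloc(6) -> b = 7; heap: [0-6 ALLOC][7-12 ALLOC][13-46 FREE]
Op 3: free(b) -> (freed b); heap: [0-6 ALLOC][7-46 FREE]

Answer: [0-6 ALLOC][7-46 FREE]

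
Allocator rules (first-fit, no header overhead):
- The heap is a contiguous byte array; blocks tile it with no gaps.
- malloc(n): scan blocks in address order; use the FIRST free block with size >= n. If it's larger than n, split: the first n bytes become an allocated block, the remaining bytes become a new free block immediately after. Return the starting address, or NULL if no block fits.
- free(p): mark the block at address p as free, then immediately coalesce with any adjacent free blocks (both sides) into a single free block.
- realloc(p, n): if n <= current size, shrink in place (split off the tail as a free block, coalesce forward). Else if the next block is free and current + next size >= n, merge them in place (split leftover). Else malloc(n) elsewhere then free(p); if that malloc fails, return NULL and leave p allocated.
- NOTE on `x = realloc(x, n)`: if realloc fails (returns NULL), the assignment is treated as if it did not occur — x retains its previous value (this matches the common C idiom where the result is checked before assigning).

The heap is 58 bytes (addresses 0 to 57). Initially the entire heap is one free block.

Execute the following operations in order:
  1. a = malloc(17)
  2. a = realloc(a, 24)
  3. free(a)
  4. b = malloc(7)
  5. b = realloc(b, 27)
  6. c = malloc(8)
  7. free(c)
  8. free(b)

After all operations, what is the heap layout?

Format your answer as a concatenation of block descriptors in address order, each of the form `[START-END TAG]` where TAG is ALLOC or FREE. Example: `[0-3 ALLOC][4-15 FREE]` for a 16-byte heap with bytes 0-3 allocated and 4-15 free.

Op 1: a = malloc(17) -> a = 0; heap: [0-16 ALLOC][17-57 FREE]
Op 2: a = realloc(a, 24) -> a = 0; heap: [0-23 ALLOC][24-57 FREE]
Op 3: free(a) -> (freed a); heap: [0-57 FREE]
Op 4: b = malloc(7) -> b = 0; heap: [0-6 ALLOC][7-57 FREE]
Op 5: b = realloc(b, 27) -> b = 0; heap: [0-26 ALLOC][27-57 FREE]
Op 6: c = malloc(8) -> c = 27; heap: [0-26 ALLOC][27-34 ALLOC][35-57 FREE]
Op 7: free(c) -> (freed c); heap: [0-26 ALLOC][27-57 FREE]
Op 8: free(b) -> (freed b); heap: [0-57 FREE]

Answer: [0-57 FREE]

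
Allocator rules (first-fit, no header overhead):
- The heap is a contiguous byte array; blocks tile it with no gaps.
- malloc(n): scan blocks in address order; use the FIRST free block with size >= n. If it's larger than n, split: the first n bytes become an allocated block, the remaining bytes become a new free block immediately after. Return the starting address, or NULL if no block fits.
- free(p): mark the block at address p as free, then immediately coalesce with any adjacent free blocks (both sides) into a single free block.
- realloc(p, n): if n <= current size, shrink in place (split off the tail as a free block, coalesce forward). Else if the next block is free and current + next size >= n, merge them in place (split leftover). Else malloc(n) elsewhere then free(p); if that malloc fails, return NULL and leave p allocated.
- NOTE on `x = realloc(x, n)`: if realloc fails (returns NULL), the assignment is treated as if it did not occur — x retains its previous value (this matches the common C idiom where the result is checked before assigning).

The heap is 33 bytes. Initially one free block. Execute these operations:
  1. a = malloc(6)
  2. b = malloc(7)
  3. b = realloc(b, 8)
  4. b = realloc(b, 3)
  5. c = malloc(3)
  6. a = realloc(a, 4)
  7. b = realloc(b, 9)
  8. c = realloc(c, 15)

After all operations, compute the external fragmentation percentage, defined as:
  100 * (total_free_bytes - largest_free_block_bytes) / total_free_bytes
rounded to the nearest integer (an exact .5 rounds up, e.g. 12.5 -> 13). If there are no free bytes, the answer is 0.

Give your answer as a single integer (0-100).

Op 1: a = malloc(6) -> a = 0; heap: [0-5 ALLOC][6-32 FREE]
Op 2: b = malloc(7) -> b = 6; heap: [0-5 ALLOC][6-12 ALLOC][13-32 FREE]
Op 3: b = realloc(b, 8) -> b = 6; heap: [0-5 ALLOC][6-13 ALLOC][14-32 FREE]
Op 4: b = realloc(b, 3) -> b = 6; heap: [0-5 ALLOC][6-8 ALLOC][9-32 FREE]
Op 5: c = malloc(3) -> c = 9; heap: [0-5 ALLOC][6-8 ALLOC][9-11 ALLOC][12-32 FREE]
Op 6: a = realloc(a, 4) -> a = 0; heap: [0-3 ALLOC][4-5 FREE][6-8 ALLOC][9-11 ALLOC][12-32 FREE]
Op 7: b = realloc(b, 9) -> b = 12; heap: [0-3 ALLOC][4-8 FREE][9-11 ALLOC][12-20 ALLOC][21-32 FREE]
Op 8: c = realloc(c, 15) -> NULL (c unchanged); heap: [0-3 ALLOC][4-8 FREE][9-11 ALLOC][12-20 ALLOC][21-32 FREE]
Free blocks: [5 12] total_free=17 largest=12 -> 100*(17-12)/17 = 500/17 ≈ 29.412 -> rounds to 29

Answer: 29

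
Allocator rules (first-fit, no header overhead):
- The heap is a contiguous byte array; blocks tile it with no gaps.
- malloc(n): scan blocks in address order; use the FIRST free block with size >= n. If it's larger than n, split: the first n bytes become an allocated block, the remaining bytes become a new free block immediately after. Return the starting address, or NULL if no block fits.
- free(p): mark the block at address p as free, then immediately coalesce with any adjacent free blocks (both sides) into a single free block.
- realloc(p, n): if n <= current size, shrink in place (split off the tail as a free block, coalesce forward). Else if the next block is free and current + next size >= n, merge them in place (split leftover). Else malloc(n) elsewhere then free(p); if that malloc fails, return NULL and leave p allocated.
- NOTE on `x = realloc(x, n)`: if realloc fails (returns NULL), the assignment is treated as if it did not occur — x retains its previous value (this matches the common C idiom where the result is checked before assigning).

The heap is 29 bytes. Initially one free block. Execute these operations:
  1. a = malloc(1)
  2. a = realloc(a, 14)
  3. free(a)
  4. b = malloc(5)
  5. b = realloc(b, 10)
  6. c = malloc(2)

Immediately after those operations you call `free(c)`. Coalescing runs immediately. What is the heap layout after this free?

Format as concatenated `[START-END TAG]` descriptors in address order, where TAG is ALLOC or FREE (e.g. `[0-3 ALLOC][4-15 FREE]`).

Op 1: a = malloc(1) -> a = 0; heap: [0-0 ALLOC][1-28 FREE]
Op 2: a = realloc(a, 14) -> a = 0; heap: [0-13 ALLOC][14-28 FREE]
Op 3: free(a) -> (freed a); heap: [0-28 FREE]
Op 4: b = malloc(5) -> b = 0; heap: [0-4 ALLOC][5-28 FREE]
Op 5: b = realloc(b, 10) -> b = 0; heap: [0-9 ALLOC][10-28 FREE]
Op 6: c = malloc(2) -> c = 10; heap: [0-9 ALLOC][10-11 ALLOC][12-28 FREE]
free(c): c = 10 -> block [10-11 ALLOC]; mark free, coalesce with adjacent free neighbors -> [0-9 ALLOC][10-28 FREE]

Answer: [0-9 ALLOC][10-28 FREE]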